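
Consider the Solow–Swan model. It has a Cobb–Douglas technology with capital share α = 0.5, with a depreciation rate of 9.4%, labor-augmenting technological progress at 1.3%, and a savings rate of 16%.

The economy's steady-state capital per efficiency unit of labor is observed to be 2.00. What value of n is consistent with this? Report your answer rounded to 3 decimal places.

At the steady state, Δk = 0, so s·k^α = (n + g + δ)·k.
So s / (n + g + δ) = (k*)^(1−α) = 2.00^0.5 = 1.4142.
Therefore n + g + δ = s / 1.4142 = 0.16 / 1.4142 = 0.1131, so n = 0.1131 − 0.107 = 0.0061.

n ≈ 0.006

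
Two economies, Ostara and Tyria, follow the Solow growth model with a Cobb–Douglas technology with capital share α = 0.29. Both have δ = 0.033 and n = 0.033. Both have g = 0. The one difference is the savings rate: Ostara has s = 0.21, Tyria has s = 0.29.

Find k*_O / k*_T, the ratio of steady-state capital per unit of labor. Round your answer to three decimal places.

Steady-state k* = [s/(n + δ)]^(1/(1−α)), so the ratio is [ (s_O/(n + δ)_O) / (s_T/(n + δ)_T) ]^1.4085.
s_O/(n + δ)_O = 0.21/0.066 = 3.1818; s_T/(n + δ)_T = 0.29/0.066 = 4.3939.
Ratio = (3.1818/4.3939)^1.4085 = 0.7241^1.4085 ≈ 0.6346

ratio ≈ 0.635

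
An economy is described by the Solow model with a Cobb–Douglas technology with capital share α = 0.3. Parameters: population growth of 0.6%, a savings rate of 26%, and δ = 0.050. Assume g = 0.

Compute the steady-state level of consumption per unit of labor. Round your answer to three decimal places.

In steady state, investment equals break-even investment: s·k^α = (n + δ)·k.
Rearranging, k^(1−α) = s / (n + δ).
k^0.7 = 0.26 / (0.006 + 0.050) = 0.26 / 0.056 = 4.6429
k* = 4.6429^(1/0.7) ≈ 8.9651
y* = (k*)^α = 8.9651^0.3 ≈ 1.9309
c* = (1 − s)·y* = (1 − 0.26) × 1.9309 ≈ 1.4289

c* ≈ 1.429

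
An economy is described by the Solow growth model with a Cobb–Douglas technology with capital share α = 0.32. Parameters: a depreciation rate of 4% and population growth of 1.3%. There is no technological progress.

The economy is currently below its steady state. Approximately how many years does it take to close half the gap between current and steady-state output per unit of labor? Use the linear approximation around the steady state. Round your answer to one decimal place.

Near the steady state the convergence rate is λ = (1 − α)(n + δ).
λ = (1 − 0.32) × 0.053 = 0.68 × 0.053 = 0.03604
Half-life = ln 2 / λ = 0.6931 / 0.03604 ≈ 19.23 years

about 19.2 years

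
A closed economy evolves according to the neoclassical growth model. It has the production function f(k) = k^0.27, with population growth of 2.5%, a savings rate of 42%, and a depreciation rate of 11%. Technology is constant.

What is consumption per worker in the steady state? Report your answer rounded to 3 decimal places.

In steady state, investment equals break-even investment: s·k^α = (n + δ)·k.
Rearranging, k^(1−α) = s / (n + δ).
k^0.73 = 0.42 / (0.025 + 0.110) = 0.42 / 0.135 = 3.1111
k* = 3.1111^(1/0.73) ≈ 4.7340
y* = (k*)^α = 4.7340^0.27 ≈ 1.5216
c* = (1 − s)·y* = (1 − 0.42) × 1.5216 ≈ 0.8825

c* = 0.883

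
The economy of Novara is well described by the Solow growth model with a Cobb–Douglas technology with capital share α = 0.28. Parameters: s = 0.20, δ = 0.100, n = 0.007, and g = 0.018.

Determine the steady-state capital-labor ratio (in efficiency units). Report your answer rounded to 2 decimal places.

In steady state, investment equals break-even investment: s·k^α = (n + g + δ)·k.
Rearranging, k^(1−α) = s / (n + g + δ).
k^0.72 = 0.20 / (0.007 + 0.018 + 0.100) = 0.20 / 0.125 = 1.6000
k* = 1.6000^(1/0.72) ≈ 1.9209

k* ≈ 1.92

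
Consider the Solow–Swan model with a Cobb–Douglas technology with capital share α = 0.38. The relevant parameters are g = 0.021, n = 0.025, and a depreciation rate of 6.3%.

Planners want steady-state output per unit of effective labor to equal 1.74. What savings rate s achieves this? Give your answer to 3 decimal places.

s ≈ 0.269

Steady state requires s·f(k) = (n + g + δ)·k, i.e. s·k^α = (n + g + δ)·k.
Since y* = [s/(n + g + δ)]^(α/(1−α)), we have s/(n + g + δ) = (y*)^((1−α)/α) = 1.74^1.6316 = 2.4688.
Therefore s = 2.4688 × (n + g + δ) = 2.4688 × 0.109 = 0.2691.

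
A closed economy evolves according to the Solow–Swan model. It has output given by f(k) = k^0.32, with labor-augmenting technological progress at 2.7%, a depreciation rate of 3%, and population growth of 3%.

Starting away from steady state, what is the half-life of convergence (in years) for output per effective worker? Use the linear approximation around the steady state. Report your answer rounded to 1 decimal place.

Near the steady state the convergence rate is λ = (1 − α)(n + g + δ).
λ = (1 − 0.32) × 0.087 = 0.68 × 0.087 = 0.05916
Half-life = ln 2 / λ = 0.6931 / 0.05916 ≈ 11.72 years

t_½ ≈ 11.7 years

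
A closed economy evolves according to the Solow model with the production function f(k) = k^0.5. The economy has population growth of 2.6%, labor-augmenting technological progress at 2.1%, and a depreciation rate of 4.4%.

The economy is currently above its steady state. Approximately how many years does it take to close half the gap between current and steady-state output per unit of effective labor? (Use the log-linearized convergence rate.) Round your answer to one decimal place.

Near the steady state the convergence rate is λ = (1 − α)(n + g + δ).
λ = (1 − 0.5) × 0.091 = 0.5 × 0.091 = 0.0455
Half-life = ln 2 / λ = 0.6931 / 0.0455 ≈ 15.23 years

half-life ≈ 15.2 years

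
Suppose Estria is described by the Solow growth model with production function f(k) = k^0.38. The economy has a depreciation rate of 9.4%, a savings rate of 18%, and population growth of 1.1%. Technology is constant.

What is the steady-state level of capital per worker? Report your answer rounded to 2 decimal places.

In steady state, investment equals break-even investment: s·k^α = (n + δ)·k.
Dividing both sides by k: k^(1−α) = s / (n + δ).
k^0.62 = 0.18 / (0.011 + 0.094) = 0.18 / 0.105 = 1.7143
k* = 1.7143^(1/0.62) ≈ 2.3854

k* ≈ 2.39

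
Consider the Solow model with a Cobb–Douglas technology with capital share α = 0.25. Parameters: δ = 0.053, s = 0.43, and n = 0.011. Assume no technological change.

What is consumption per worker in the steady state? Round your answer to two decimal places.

At the steady state, Δk = 0, so s·k^α = (n + δ)·k.
Dividing both sides by k: k^(1−α) = s / (n + δ).
k^0.75 = 0.43 / (0.011 + 0.053) = 0.43 / 0.064 = 6.7188
k* = 6.7188^(1/0.75) ≈ 12.6781
y* = (k*)^α = 12.6781^0.25 ≈ 1.8870
c* = (1 − s)·y* = (1 − 0.43) × 1.8870 ≈ 1.0756

c* = 1.08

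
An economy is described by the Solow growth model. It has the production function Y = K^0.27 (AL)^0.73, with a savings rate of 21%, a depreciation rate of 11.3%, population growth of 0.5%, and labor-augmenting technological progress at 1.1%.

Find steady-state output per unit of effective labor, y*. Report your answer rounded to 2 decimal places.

y* = 1.20

At the steady state, Δk = 0, so s·k^α = (n + g + δ)·k.
Rearranging, k^(1−α) = s / (n + g + δ).
k^0.73 = 0.21 / (0.005 + 0.011 + 0.113) = 0.21 / 0.129 = 1.6279
k* = 1.6279^(1/0.73) ≈ 1.9494
y* = (k*)^α = 1.9494^0.27 ≈ 1.1975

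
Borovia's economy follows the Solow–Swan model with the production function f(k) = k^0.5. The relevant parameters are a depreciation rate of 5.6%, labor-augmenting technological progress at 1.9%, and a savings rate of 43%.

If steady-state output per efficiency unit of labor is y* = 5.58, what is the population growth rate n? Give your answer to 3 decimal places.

In steady state, investment equals break-even investment: s·k^α = (n + g + δ)·k.
Since y* = [s/(n + g + δ)]^(α/(1−α)), we have s/(n + g + δ) = (y*)^((1−α)/α) = 5.58^1 = 5.5800.
Therefore n + g + δ = s / 5.5800 = 0.43 / 5.5800 = 0.0771, so n = 0.0771 − 0.075 = 0.0021.

n ≈ 0.002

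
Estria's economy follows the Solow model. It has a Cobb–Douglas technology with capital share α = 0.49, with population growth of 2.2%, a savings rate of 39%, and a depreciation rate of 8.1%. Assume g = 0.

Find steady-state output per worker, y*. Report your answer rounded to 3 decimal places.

y* ≈ 3.594

Steady state requires s·f(k) = (n + δ)·k, i.e. s·k^α = (n + δ)·k.
Dividing both sides by k: k^(1−α) = s / (n + δ).
k^0.51 = 0.39 / (0.022 + 0.081) = 0.39 / 0.103 = 3.7864
k* = 3.7864^(1/0.51) ≈ 13.6075
y* = (k*)^α = 13.6075^0.49 ≈ 3.5938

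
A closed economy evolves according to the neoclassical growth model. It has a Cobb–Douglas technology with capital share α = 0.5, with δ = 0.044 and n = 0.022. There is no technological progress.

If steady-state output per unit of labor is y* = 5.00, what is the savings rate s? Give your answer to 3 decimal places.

In steady state, investment equals break-even investment: s·k^α = (n + δ)·k.
Since y* = [s/(n + δ)]^(α/(1−α)), we have s/(n + δ) = (y*)^((1−α)/α) = 5.00^1 = 5.0000.
Therefore s = 5.0000 × (n + δ) = 5.0000 × 0.066 = 0.3300.

s ≈ 0.330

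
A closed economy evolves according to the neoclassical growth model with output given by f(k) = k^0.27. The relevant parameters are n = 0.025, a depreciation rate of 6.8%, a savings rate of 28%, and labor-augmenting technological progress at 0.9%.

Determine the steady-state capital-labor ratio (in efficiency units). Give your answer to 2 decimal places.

In steady state, investment equals break-even investment: s·k^α = (n + g + δ)·k.
Rearranging, k^(1−α) = s / (n + g + δ).
k^0.73 = 0.28 / (0.025 + 0.009 + 0.068) = 0.28 / 0.102 = 2.7451
k* = 2.7451^(1/0.73) ≈ 3.9881

k* ≈ 3.99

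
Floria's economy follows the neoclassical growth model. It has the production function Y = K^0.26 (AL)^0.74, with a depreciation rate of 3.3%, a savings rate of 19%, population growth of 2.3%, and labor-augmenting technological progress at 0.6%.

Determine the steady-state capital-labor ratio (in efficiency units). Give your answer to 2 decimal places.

At the steady state, Δk = 0, so s·k^α = (n + g + δ)·k.
Rearranging, k^(1−α) = s / (n + g + δ).
k^0.74 = 0.19 / (0.023 + 0.006 + 0.033) = 0.19 / 0.062 = 3.0645
k* = 3.0645^(1/0.74) ≈ 4.5420

k* = 4.54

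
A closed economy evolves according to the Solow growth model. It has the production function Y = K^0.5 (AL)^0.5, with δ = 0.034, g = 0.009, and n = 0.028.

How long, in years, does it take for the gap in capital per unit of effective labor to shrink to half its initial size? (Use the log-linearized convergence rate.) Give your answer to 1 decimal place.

Near the steady state the convergence rate is λ = (1 − α)(n + g + δ).
λ = (1 − 0.5) × 0.071 = 0.5 × 0.071 = 0.0355
Half-life = ln 2 / λ = 0.6931 / 0.0355 ≈ 19.52 years

half-life ≈ 19.5 years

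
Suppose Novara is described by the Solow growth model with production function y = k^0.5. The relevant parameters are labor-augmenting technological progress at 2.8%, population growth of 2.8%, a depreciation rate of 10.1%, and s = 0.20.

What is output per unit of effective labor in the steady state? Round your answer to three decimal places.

At the steady state, Δk = 0, so s·k^α = (n + g + δ)·k.
Dividing both sides by k: k^(1−α) = s / (n + g + δ).
k^0.5 = 0.20 / (0.028 + 0.028 + 0.101) = 0.20 / 0.157 = 1.2739
k* = 1.2739^(1/0.5) ≈ 1.6228
y* = (k*)^α = 1.6228^0.5 ≈ 1.2739

y* = 1.274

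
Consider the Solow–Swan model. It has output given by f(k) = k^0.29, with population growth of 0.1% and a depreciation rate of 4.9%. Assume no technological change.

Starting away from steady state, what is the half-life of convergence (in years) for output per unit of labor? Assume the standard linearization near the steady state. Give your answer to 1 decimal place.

t_½ ≈ 19.5 years

Near the steady state the convergence rate is λ = (1 − α)(n + δ).
λ = (1 − 0.29) × 0.050 = 0.71 × 0.050 = 0.0355
Half-life = ln 2 / λ = 0.6931 / 0.0355 ≈ 19.52 years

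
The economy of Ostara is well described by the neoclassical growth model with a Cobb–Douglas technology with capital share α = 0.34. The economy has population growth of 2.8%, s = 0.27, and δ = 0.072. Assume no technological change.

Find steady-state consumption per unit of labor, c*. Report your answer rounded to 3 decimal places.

c* = 1.218

At the steady state, Δk = 0, so s·k^α = (n + δ)·k.
Rearranging, k^(1−α) = s / (n + δ).
k^0.66 = 0.27 / (0.028 + 0.072) = 0.27 / 0.100 = 2.7000
k* = 2.7000^(1/0.66) ≈ 4.5038
y* = (k*)^α = 4.5038^0.34 ≈ 1.6681
c* = (1 − s)·y* = (1 − 0.27) × 1.6681 ≈ 1.2177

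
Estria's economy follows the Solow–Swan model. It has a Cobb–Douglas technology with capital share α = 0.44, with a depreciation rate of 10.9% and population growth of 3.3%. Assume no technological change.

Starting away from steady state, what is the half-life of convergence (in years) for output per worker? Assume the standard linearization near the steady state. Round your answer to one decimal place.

Near the steady state the convergence rate is λ = (1 − α)(n + δ).
λ = (1 − 0.44) × 0.142 = 0.56 × 0.142 = 0.07952
Half-life = ln 2 / λ = 0.6931 / 0.07952 ≈ 8.72 years

t_½ ≈ 8.7 years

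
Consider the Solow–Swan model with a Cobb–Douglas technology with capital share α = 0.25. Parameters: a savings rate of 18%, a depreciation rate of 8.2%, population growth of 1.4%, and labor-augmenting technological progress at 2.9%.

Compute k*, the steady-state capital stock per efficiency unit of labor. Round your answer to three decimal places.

k* = 1.626

Steady state requires s·f(k) = (n + g + δ)·k, i.e. s·k^α = (n + g + δ)·k.
Rearranging, k^(1−α) = s / (n + g + δ).
k^0.75 = 0.18 / (0.014 + 0.029 + 0.082) = 0.18 / 0.125 = 1.4400
k* = 1.4400^(1/0.75) ≈ 1.6261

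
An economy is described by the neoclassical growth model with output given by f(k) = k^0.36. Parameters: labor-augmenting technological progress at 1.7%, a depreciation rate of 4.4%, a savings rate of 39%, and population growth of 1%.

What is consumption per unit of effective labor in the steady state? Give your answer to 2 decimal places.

c* = 1.59

In steady state, investment equals break-even investment: s·k^α = (n + g + δ)·k.
Rearranging, k^(1−α) = s / (n + g + δ).
k^0.64 = 0.39 / (0.010 + 0.017 + 0.044) = 0.39 / 0.071 = 5.4930
k* = 5.4930^(1/0.64) ≈ 14.3203
y* = (k*)^α = 14.3203^0.36 ≈ 2.6070
c* = (1 − s)·y* = (1 − 0.39) × 2.6070 ≈ 1.5903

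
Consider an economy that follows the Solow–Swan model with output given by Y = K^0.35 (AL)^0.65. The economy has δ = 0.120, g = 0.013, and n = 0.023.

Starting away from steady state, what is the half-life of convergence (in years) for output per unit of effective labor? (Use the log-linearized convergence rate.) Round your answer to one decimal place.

half-life ≈ 6.8 years

Near the steady state the convergence rate is λ = (1 − α)(n + g + δ).
λ = (1 − 0.35) × 0.156 = 0.65 × 0.156 = 0.1014
Half-life = ln 2 / λ = 0.6931 / 0.1014 ≈ 6.84 years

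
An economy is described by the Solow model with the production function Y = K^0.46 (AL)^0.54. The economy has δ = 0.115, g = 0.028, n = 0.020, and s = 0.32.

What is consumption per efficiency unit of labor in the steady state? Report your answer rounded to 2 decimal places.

c* ≈ 1.21

In steady state, investment equals break-even investment: s·k^α = (n + g + δ)·k.
Dividing both sides by k: k^(1−α) = s / (n + g + δ).
k^0.54 = 0.32 / (0.020 + 0.028 + 0.115) = 0.32 / 0.163 = 1.9632
k* = 1.9632^(1/0.54) ≈ 3.4876
y* = (k*)^α = 3.4876^0.46 ≈ 1.7765
c* = (1 − s)·y* = (1 − 0.32) × 1.7765 ≈ 1.2080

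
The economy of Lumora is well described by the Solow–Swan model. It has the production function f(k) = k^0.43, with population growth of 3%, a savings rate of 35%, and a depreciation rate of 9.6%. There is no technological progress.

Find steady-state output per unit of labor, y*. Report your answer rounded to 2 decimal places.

In steady state, investment equals break-even investment: s·k^α = (n + δ)·k.
Dividing both sides by k: k^(1−α) = s / (n + δ).
k^0.57 = 0.35 / (0.030 + 0.096) = 0.35 / 0.126 = 2.7778
k* = 2.7778^(1/0.57) ≈ 6.0038
y* = (k*)^α = 6.0038^0.43 ≈ 2.1613

y* ≈ 2.16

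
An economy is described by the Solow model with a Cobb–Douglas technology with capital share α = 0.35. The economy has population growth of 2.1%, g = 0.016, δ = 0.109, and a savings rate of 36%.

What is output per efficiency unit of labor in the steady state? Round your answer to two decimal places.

y* ≈ 1.63

Steady state requires s·f(k) = (n + g + δ)·k, i.e. s·k^α = (n + g + δ)·k.
Rearranging, k^(1−α) = s / (n + g + δ).
k^0.65 = 0.36 / (0.021 + 0.016 + 0.109) = 0.36 / 0.146 = 2.4658
k* = 2.4658^(1/0.65) ≈ 4.0088
y* = (k*)^α = 4.0088^0.35 ≈ 1.6258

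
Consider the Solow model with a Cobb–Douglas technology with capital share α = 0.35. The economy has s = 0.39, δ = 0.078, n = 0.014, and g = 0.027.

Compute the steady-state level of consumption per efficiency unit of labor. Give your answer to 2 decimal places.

c* = 1.16

In steady state, investment equals break-even investment: s·k^α = (n + g + δ)·k.
Dividing both sides by k: k^(1−α) = s / (n + g + δ).
k^0.65 = 0.39 / (0.014 + 0.027 + 0.078) = 0.39 / 0.119 = 3.2773
k* = 3.2773^(1/0.65) ≈ 6.2101
y* = (k*)^α = 6.2101^0.35 ≈ 1.8949
c* = (1 − s)·y* = (1 − 0.39) × 1.8949 ≈ 1.1559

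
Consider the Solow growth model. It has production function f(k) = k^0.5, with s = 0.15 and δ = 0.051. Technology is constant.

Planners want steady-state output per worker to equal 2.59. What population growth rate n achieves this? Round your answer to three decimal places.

n ≈ 0.007

Steady state requires s·f(k) = (n + δ)·k, i.e. s·k^α = (n + δ)·k.
Since y* = [s/(n + δ)]^(α/(1−α)), we have s/(n + δ) = (y*)^((1−α)/α) = 2.59^1 = 2.5900.
Therefore n + δ = s / 2.5900 = 0.15 / 2.5900 = 0.0579, so n = 0.0579 − 0.051 = 0.0069.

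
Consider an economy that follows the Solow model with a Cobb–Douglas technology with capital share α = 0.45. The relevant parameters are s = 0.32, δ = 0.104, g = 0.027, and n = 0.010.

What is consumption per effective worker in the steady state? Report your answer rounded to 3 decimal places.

Steady state requires s·f(k) = (n + g + δ)·k, i.e. s·k^α = (n + g + δ)·k.
Rearranging, k^(1−α) = s / (n + g + δ).
k^0.55 = 0.32 / (0.010 + 0.027 + 0.104) = 0.32 / 0.141 = 2.2695
k* = 2.2695^(1/0.55) ≈ 4.4376
y* = (k*)^α = 4.4376^0.45 ≈ 1.9553
c* = (1 − s)·y* = (1 − 0.32) × 1.9553 ≈ 1.3296

c* = 1.330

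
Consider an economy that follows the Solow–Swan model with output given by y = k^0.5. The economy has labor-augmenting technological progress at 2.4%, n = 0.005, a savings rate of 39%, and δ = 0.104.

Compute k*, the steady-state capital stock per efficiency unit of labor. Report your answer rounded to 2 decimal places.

k* = 8.60

In steady state, investment equals break-even investment: s·k^α = (n + g + δ)·k.
Dividing both sides by k: k^(1−α) = s / (n + g + δ).
k^0.5 = 0.39 / (0.005 + 0.024 + 0.104) = 0.39 / 0.133 = 2.9323
k* = 2.9323^(1/0.5) ≈ 8.5984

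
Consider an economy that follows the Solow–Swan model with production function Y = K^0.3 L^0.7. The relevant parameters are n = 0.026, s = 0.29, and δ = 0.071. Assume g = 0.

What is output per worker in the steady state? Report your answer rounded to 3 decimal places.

y* = 1.599

In steady state, investment equals break-even investment: s·k^α = (n + δ)·k.
Rearranging, k^(1−α) = s / (n + δ).
k^0.7 = 0.29 / (0.026 + 0.071) = 0.29 / 0.097 = 2.9897
k* = 2.9897^(1/0.7) ≈ 4.7804
y* = (k*)^α = 4.7804^0.3 ≈ 1.5990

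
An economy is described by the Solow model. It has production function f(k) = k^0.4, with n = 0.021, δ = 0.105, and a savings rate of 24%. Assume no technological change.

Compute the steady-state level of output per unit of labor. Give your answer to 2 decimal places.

In steady state, investment equals break-even investment: s·k^α = (n + δ)·k.
Dividing both sides by k: k^(1−α) = s / (n + δ).
k^0.6 = 0.24 / (0.021 + 0.105) = 0.24 / 0.126 = 1.9048
k* = 1.9048^(1/0.6) ≈ 2.9270
y* = (k*)^α = 2.9270^0.4 ≈ 1.5366

y* ≈ 1.54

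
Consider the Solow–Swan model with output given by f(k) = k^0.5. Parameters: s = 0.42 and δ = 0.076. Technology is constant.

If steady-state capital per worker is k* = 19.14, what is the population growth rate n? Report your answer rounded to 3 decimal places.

n ≈ 0.020

At the steady state, Δk = 0, so s·k^α = (n + δ)·k.
So s / (n + δ) = (k*)^(1−α) = 19.14^0.5 = 4.3749.
Therefore n + δ = s / 4.3749 = 0.42 / 4.3749 = 0.0960, so n = 0.0960 − 0.076 = 0.0200.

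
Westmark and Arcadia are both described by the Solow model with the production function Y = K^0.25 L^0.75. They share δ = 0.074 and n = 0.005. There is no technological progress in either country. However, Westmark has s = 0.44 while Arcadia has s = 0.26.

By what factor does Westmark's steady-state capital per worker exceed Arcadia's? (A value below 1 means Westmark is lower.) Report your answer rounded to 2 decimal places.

ratio ≈ 2.02

Steady-state k* = [s/(n + δ)]^(1/(1−α)), so the ratio is [ (s_W/(n + δ)_W) / (s_A/(n + δ)_A) ]^1.3333.
s_W/(n + δ)_W = 0.44/0.079 = 5.5696; s_A/(n + δ)_A = 0.26/0.079 = 3.2911.
Ratio = (5.5696/3.2911)^1.3333 = 1.6923^1.3333 ≈ 2.0166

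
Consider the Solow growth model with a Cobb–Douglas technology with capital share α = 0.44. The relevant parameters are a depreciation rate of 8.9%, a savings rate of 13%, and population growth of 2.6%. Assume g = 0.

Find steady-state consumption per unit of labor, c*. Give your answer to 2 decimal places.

c* ≈ 0.96

At the steady state, Δk = 0, so s·k^α = (n + δ)·k.
Dividing both sides by k: k^(1−α) = s / (n + δ).
k^0.56 = 0.13 / (0.026 + 0.089) = 0.13 / 0.115 = 1.1304
k* = 1.1304^(1/0.56) ≈ 1.2447
y* = (k*)^α = 1.2447^0.44 ≈ 1.1011
c* = (1 − s)·y* = (1 − 0.13) × 1.1011 ≈ 0.9580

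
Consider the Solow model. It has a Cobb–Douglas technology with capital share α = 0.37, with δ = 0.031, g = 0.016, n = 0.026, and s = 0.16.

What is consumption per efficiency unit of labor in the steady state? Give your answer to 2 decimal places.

In steady state, investment equals break-even investment: s·k^α = (n + g + δ)·k.
Rearranging, k^(1−α) = s / (n + g + δ).
k^0.63 = 0.16 / (0.026 + 0.016 + 0.031) = 0.16 / 0.073 = 2.1918
k* = 2.1918^(1/0.63) ≈ 3.4750
y* = (k*)^α = 3.4750^0.37 ≈ 1.5855
c* = (1 − s)·y* = (1 − 0.16) × 1.5855 ≈ 1.3318

c* = 1.33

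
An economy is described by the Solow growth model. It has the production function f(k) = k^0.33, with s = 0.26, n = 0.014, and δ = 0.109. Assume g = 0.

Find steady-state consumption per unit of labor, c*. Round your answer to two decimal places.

At the steady state, Δk = 0, so s·k^α = (n + δ)·k.
Dividing both sides by k: k^(1−α) = s / (n + δ).
k^0.67 = 0.26 / (0.014 + 0.109) = 0.26 / 0.123 = 2.1138
k* = 2.1138^(1/0.67) ≈ 3.0561
y* = (k*)^α = 3.0561^0.33 ≈ 1.4458
c* = (1 − s)·y* = (1 − 0.26) × 1.4458 ≈ 1.0699

c* = 1.07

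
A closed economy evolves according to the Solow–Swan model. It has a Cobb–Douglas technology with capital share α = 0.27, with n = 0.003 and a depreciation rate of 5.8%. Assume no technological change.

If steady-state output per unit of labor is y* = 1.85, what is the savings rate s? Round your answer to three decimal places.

s ≈ 0.322

Steady state requires s·f(k) = (n + δ)·k, i.e. s·k^α = (n + δ)·k.
Since y* = [s/(n + δ)]^(α/(1−α)), we have s/(n + δ) = (y*)^((1−α)/α) = 1.85^2.7037 = 5.2766.
Therefore s = 5.2766 × (n + δ) = 5.2766 × 0.061 = 0.3219.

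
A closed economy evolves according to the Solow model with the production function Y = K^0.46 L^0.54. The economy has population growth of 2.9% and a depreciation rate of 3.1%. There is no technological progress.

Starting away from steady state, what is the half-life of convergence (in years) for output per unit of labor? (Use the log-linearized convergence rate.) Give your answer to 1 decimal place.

Near the steady state the convergence rate is λ = (1 − α)(n + δ).
λ = (1 − 0.46) × 0.060 = 0.54 × 0.060 = 0.0324
Half-life = ln 2 / λ = 0.6931 / 0.0324 ≈ 21.39 years

half-life ≈ 21.4 years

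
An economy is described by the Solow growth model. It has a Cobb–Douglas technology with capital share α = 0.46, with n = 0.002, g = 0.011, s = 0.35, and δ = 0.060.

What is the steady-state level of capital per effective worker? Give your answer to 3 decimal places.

k* = 18.224

In steady state, investment equals break-even investment: s·k^α = (n + g + δ)·k.
Dividing both sides by k: k^(1−α) = s / (n + g + δ).
k^0.54 = 0.35 / (0.002 + 0.011 + 0.060) = 0.35 / 0.073 = 4.7945
k* = 4.7945^(1/0.54) ≈ 18.2237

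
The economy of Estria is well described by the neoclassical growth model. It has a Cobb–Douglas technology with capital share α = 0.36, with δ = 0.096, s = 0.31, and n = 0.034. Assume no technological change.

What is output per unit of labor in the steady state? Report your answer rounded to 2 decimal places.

y* ≈ 1.63

At the steady state, Δk = 0, so s·k^α = (n + δ)·k.
Dividing both sides by k: k^(1−α) = s / (n + δ).
k^0.64 = 0.31 / (0.034 + 0.096) = 0.31 / 0.130 = 2.3846
k* = 2.3846^(1/0.64) ≈ 3.8879
y* = (k*)^α = 3.8879^0.36 ≈ 1.6304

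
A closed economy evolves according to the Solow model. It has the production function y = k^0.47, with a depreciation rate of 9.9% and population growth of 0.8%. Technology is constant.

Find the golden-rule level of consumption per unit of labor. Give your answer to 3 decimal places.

c_gold ≈ 1.969

At the golden rule, f'(k) = n + δ, so α·k^(α−1) = n + δ and k_gold = (α/(n + δ))^(1/(1−α)).
k_gold = (0.47/0.107)^(1/0.53) = 4.3925^1.8868 ≈ 16.3181
c_gold = f(k_gold) − (n + δ)·k_gold = 3.7150 − 0.107×16.3181 ≈ 1.9690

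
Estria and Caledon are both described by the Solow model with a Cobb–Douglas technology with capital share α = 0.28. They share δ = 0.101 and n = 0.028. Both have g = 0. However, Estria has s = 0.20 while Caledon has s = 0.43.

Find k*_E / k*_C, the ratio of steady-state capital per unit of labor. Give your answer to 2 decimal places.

Steady-state k* = [s/(n + δ)]^(1/(1−α)), so the ratio is [ (s_E/(n + δ)_E) / (s_C/(n + δ)_C) ]^1.3889.
s_E/(n + δ)_E = 0.20/0.129 = 1.5504; s_C/(n + δ)_C = 0.43/0.129 = 3.3333.
Ratio = (1.5504/3.3333)^1.3889 = 0.4651^1.3889 ≈ 0.3453

k*_E / k*_C ≈ 0.35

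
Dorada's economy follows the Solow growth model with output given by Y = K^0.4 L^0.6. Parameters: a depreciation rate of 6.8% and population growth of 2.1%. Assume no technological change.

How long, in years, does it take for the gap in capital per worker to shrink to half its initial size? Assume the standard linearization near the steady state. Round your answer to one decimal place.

half-life ≈ 13.0 years

Near the steady state the convergence rate is λ = (1 − α)(n + δ).
λ = (1 − 0.4) × 0.089 = 0.6 × 0.089 = 0.0534
Half-life = ln 2 / λ = 0.6931 / 0.0534 ≈ 12.98 years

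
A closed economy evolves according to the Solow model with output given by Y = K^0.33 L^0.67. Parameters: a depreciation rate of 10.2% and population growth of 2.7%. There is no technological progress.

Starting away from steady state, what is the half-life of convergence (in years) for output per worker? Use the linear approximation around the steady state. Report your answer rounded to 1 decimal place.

about 8.0 years

Near the steady state the convergence rate is λ = (1 − α)(n + δ).
λ = (1 − 0.33) × 0.129 = 0.67 × 0.129 = 0.08643
Half-life = ln 2 / λ = 0.6931 / 0.08643 ≈ 8.02 years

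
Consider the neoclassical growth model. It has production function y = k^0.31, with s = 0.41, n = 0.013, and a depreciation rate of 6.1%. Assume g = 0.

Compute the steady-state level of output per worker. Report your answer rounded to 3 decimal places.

y* = 2.158

At the steady state, Δk = 0, so s·k^α = (n + δ)·k.
Rearranging, k^(1−α) = s / (n + δ).
k^0.69 = 0.41 / (0.013 + 0.061) = 0.41 / 0.074 = 5.5405
k* = 5.5405^(1/0.69) ≈ 11.9566
y* = (k*)^α = 11.9566^0.31 ≈ 2.1580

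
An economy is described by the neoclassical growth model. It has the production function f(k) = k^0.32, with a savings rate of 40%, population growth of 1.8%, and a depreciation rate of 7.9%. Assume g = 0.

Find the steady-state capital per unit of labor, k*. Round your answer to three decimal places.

k* = 8.032

In steady state, investment equals break-even investment: s·k^α = (n + δ)·k.
Rearranging, k^(1−α) = s / (n + δ).
k^0.68 = 0.40 / (0.018 + 0.079) = 0.40 / 0.097 = 4.1237
k* = 4.1237^(1/0.68) ≈ 8.0322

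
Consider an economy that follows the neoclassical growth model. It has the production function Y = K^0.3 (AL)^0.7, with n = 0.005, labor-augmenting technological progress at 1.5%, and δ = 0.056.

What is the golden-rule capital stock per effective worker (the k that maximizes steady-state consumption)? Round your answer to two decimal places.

k_gold ≈ 7.11

The golden rule sets f'(k) = n + g + δ, i.e. α·k^(α−1) = n + g + δ.
So k^(1−α) = α / (n + g + δ) = 0.3 / 0.076 = 3.9474.
k_gold = 3.9474^(1/0.7) ≈ 7.1101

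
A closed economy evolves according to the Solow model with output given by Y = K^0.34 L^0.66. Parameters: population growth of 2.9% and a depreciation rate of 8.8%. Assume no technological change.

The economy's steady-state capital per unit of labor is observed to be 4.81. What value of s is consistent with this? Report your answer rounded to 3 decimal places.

At the steady state, Δk = 0, so s·k^α = (n + δ)·k.
So s / (n + δ) = (k*)^(1−α) = 4.81^0.66 = 2.8198.
Therefore s = 2.8198 × (n + δ) = 2.8198 × 0.117 = 0.3299.

s ≈ 0.330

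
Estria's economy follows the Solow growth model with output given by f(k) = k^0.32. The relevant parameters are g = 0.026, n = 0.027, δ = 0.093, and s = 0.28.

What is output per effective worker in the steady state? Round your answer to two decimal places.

In steady state, investment equals break-even investment: s·k^α = (n + g + δ)·k.
Rearranging, k^(1−α) = s / (n + g + δ).
k^0.68 = 0.28 / (0.027 + 0.026 + 0.093) = 0.28 / 0.146 = 1.9178
k* = 1.9178^(1/0.68) ≈ 2.6055
y* = (k*)^α = 2.6055^0.32 ≈ 1.3586

y* ≈ 1.36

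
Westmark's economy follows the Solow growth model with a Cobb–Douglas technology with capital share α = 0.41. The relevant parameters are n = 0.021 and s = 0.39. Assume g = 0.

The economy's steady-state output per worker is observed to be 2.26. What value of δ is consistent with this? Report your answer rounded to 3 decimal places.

δ ≈ 0.100

Steady state requires s·f(k) = (n + δ)·k, i.e. s·k^α = (n + δ)·k.
Since y* = [s/(n + δ)]^(α/(1−α)), we have s/(n + δ) = (y*)^((1−α)/α) = 2.26^1.439 = 3.2327.
Therefore n + δ = s / 3.2327 = 0.39 / 3.2327 = 0.1206, so δ = 0.1206 − 0.021 = 0.0996.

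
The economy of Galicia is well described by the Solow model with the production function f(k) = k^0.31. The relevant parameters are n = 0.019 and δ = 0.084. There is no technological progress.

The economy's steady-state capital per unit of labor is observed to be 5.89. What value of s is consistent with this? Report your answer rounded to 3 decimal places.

s ≈ 0.350

At the steady state, Δk = 0, so s·k^α = (n + δ)·k.
So s / (n + δ) = (k*)^(1−α) = 5.89^0.69 = 3.3992.
Therefore s = 3.3992 × (n + δ) = 3.3992 × 0.103 = 0.3501.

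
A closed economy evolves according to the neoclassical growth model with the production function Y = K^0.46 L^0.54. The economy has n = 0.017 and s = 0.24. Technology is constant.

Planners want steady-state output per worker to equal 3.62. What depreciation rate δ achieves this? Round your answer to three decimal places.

δ ≈ 0.036

In steady state, investment equals break-even investment: s·k^α = (n + δ)·k.
Since y* = [s/(n + δ)]^(α/(1−α)), we have s/(n + δ) = (y*)^((1−α)/α) = 3.62^1.1739 = 4.5276.
Therefore n + δ = s / 4.5276 = 0.24 / 4.5276 = 0.0530, so δ = 0.0530 − 0.017 = 0.0360.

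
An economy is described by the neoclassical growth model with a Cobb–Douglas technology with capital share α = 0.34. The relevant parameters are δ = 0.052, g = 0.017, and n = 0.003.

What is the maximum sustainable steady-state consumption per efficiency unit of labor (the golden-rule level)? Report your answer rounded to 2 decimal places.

c_gold ≈ 1.47

At the golden rule, f'(k) = n + g + δ, so α·k^(α−1) = n + g + δ and k_gold = (α/(n + g + δ))^(1/(1−α)).
k_gold = (0.34/0.072)^(1/0.66) = 4.7222^1.5152 ≈ 10.5066
c_gold = f(k_gold) − (n + g + δ)·k_gold = 2.2248 − 0.072×10.5066 ≈ 1.4683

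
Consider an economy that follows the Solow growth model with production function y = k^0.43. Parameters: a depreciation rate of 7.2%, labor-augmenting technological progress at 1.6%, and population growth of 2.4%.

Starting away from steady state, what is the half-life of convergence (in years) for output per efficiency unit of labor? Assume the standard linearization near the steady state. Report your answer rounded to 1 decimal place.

t_½ ≈ 10.9 years

Near the steady state the convergence rate is λ = (1 − α)(n + g + δ).
λ = (1 − 0.43) × 0.112 = 0.57 × 0.112 = 0.06384
Half-life = ln 2 / λ = 0.6931 / 0.06384 ≈ 10.86 years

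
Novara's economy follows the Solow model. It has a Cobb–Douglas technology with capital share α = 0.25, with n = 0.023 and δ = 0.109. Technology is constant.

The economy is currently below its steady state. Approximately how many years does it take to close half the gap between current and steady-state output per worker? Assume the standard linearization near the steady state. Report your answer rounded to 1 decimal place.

about 7.0 years

Near the steady state the convergence rate is λ = (1 − α)(n + δ).
λ = (1 − 0.25) × 0.132 = 0.75 × 0.132 = 0.0990
Half-life = ln 2 / λ = 0.6931 / 0.0990 ≈ 7.00 years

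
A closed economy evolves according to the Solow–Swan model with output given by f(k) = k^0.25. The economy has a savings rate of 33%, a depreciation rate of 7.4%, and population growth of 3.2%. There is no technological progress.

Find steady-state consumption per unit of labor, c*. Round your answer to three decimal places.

c* ≈ 0.978

At the steady state, Δk = 0, so s·k^α = (n + δ)·k.
Dividing both sides by k: k^(1−α) = s / (n + δ).
k^0.75 = 0.33 / (0.032 + 0.074) = 0.33 / 0.106 = 3.1132
k* = 3.1132^(1/0.75) ≈ 4.5458
y* = (k*)^α = 4.5458^0.25 ≈ 1.4602
c* = (1 − s)·y* = (1 − 0.33) × 1.4602 ≈ 0.9783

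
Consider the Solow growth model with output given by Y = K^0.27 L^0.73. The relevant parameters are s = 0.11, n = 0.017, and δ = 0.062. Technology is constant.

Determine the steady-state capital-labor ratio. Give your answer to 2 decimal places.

In steady state, investment equals break-even investment: s·k^α = (n + δ)·k.
Rearranging, k^(1−α) = s / (n + δ).
k^0.73 = 0.11 / (0.017 + 0.062) = 0.11 / 0.079 = 1.3924
k* = 1.3924^(1/0.73) ≈ 1.5738

k* ≈ 1.57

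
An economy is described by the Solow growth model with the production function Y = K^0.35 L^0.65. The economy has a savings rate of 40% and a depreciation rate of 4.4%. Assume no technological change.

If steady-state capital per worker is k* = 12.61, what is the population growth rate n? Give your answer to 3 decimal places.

n ≈ 0.033

Steady state requires s·f(k) = (n + δ)·k, i.e. s·k^α = (n + δ)·k.
So s / (n + δ) = (k*)^(1−α) = 12.61^0.65 = 5.1936.
Therefore n + δ = s / 5.1936 = 0.40 / 5.1936 = 0.0770, so n = 0.0770 − 0.044 = 0.0330.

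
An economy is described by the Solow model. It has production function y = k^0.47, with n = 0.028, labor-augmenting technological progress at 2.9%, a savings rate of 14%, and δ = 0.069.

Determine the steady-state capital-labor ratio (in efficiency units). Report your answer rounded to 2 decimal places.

At the steady state, Δk = 0, so s·k^α = (n + g + δ)·k.
Rearranging, k^(1−α) = s / (n + g + δ).
k^0.53 = 0.14 / (0.028 + 0.029 + 0.069) = 0.14 / 0.126 = 1.1111
k* = 1.1111^(1/0.53) ≈ 1.2199

k* = 1.22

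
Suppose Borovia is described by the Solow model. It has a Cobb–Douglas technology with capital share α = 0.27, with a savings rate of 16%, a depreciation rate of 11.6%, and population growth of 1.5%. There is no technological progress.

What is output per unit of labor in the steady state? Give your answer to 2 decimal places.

y* ≈ 1.08

In steady state, investment equals break-even investment: s·k^α = (n + δ)·k.
Dividing both sides by k: k^(1−α) = s / (n + δ).
k^0.73 = 0.16 / (0.015 + 0.116) = 0.16 / 0.131 = 1.2214
k* = 1.2214^(1/0.73) ≈ 1.3152
y* = (k*)^α = 1.3152^0.27 ≈ 1.0768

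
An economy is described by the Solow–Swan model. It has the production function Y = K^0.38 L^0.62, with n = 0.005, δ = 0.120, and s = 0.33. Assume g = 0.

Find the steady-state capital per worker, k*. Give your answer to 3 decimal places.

k* ≈ 4.786

At the steady state, Δk = 0, so s·k^α = (n + δ)·k.
Rearranging, k^(1−α) = s / (n + δ).
k^0.62 = 0.33 / (0.005 + 0.120) = 0.33 / 0.125 = 2.6400
k* = 2.6400^(1/0.62) ≈ 4.7864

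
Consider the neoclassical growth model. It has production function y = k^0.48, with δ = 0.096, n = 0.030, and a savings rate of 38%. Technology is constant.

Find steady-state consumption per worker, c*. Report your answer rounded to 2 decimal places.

At the steady state, Δk = 0, so s·k^α = (n + δ)·k.
Dividing both sides by k: k^(1−α) = s / (n + δ).
k^0.52 = 0.38 / (0.030 + 0.096) = 0.38 / 0.126 = 3.0159
k* = 3.0159^(1/0.52) ≈ 8.3552
y* = (k*)^α = 8.3552^0.48 ≈ 2.7704
c* = (1 − s)·y* = (1 − 0.38) × 2.7704 ≈ 1.7176

c* = 1.72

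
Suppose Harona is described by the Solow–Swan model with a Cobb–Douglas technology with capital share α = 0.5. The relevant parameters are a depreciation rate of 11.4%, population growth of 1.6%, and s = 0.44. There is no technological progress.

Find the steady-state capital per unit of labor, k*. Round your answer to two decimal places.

k* ≈ 11.46

In steady state, investment equals break-even investment: s·k^α = (n + δ)·k.
Rearranging, k^(1−α) = s / (n + δ).
k^0.5 = 0.44 / (0.016 + 0.114) = 0.44 / 0.130 = 3.3846
k* = 3.3846^(1/0.5) ≈ 11.4555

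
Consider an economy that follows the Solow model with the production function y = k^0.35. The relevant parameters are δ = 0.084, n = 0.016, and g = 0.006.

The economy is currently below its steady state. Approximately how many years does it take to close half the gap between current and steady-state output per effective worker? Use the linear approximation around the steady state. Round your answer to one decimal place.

Near the steady state the convergence rate is λ = (1 − α)(n + g + δ).
λ = (1 − 0.35) × 0.106 = 0.65 × 0.106 = 0.0689
Half-life = ln 2 / λ = 0.6931 / 0.0689 ≈ 10.06 years

half-life ≈ 10.1 years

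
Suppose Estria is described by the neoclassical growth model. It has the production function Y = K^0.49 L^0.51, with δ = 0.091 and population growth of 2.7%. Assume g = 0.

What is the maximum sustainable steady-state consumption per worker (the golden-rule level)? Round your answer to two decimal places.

At the golden rule, f'(k) = n + δ, so α·k^(α−1) = n + δ and k_gold = (α/(n + δ))^(1/(1−α)).
k_gold = (0.49/0.118)^(1/0.51) = 4.1525^1.9608 ≈ 16.3073
c_gold = f(k_gold) − (n + δ)·k_gold = 3.9271 − 0.118×16.3073 ≈ 2.0028

c_gold ≈ 2.00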